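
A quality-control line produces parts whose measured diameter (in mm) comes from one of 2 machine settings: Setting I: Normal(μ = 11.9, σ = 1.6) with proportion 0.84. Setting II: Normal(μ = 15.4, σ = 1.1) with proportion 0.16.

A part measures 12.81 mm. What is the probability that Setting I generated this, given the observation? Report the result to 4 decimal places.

0.9800

Apply Bayes' rule: the posterior for each component is proportional to its prior times its likelihood at x.
Evaluate each component's likelihood at the observed value:
  p_I = (1/(1.6·√(2π)))·exp(−(12.81−11.9)²/(2·1.6²)) = 0.249339·exp(-0.16174) = 0.212104
  p_II = (1/(1.1·√(2π)))·exp(−(12.81−15.4)²/(2·1.1²)) = 0.362675·exp(-2.77194) = 0.0226818
Weight by the priors:
  π_I·p_I = 0.84 × 0.212104 = 0.178167
  π_II·p_II = 0.16 × 0.0226818 = 0.00362909
Denominator: 0.178167 + 0.00362909 = 0.181796
So the posterior for Setting I is 0.178167 / 0.181796 ≈ 0.9800.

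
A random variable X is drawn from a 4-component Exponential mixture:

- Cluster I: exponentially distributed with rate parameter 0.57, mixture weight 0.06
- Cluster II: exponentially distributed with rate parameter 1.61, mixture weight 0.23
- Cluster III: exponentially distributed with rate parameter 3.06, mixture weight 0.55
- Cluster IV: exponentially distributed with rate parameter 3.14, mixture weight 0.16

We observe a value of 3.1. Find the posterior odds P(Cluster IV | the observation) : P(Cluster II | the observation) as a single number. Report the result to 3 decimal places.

0.012

Since P(k|x) ∝ P(Z=k) f_k(x), the posterior odds are P(Z=i) f_i(x) / (P(Z=j) f_j(x)).
Exponential densities:
  L_I = 0.57·e^(−0.57·3.1) = 0.57·e^(−1.7670) = 0.0973815
  L_II = 1.61·e^(−1.61·3.1) = 1.61·e^(−4.9910) = 0.0109462
  L_III = 3.06·e^(−3.06·3.1) = 3.06·e^(−9.4860) = 0.000232276
  L_IV = 3.14·e^(−3.14·3.1) = 3.14·e^(−9.7340) = 0.000185998
Posterior odds = (P(Z=IV)·L_IV) / (P(Z=II)·L_II) = (0.16·0.000185998) / (0.23·0.0109462) = 2.97596e-05 / 0.00251762 ≈ 0.012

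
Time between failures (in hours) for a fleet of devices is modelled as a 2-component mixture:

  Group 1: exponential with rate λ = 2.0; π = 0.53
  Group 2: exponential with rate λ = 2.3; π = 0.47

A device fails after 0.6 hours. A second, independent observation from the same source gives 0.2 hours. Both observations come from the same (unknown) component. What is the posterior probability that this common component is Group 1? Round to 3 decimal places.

0.520

P(component k | x) = w_k·f_k(x) / marginal(x), where marginal(x) = Σ_j w_j·f_j(x).
Since both observations come from the same component, the likelihood for component k is f_k(x₁)·f_k(x₂).
  L_1 = [2.0·e^(−2.0·0.6) = 2.0·e^(−1.2000) = 0.602388] × [1.34064] = 0.807586
  L_2 = [2.3·e^(−2.3·0.6) = 2.3·e^(−1.3800) = 0.578631] × [1.45195] = 0.840144
Weight by the priors:
  w_1·L_1 = 0.53 × 0.807586 = 0.428021
  w_2·L_2 = 0.47 × 0.840144 = 0.394868
Evidence: 0.428021 + 0.394868 = 0.822888
P(Group 1 | data) = 0.428021 / 0.822888 ≈ 0.520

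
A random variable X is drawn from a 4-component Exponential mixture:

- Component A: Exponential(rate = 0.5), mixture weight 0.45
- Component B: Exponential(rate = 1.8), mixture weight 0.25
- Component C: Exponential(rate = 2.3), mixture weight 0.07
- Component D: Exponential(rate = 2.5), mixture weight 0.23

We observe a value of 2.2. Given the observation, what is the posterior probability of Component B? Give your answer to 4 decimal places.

By Bayes' theorem, P(k | x) = P(Z=k) f_k(x) / Σ_j P(Z=j) f_j(x).
Evaluate each component's likelihood at the observed value:
  p_A = 0.5·e^(−0.5·2.2) = 0.5·e^(−1.1000) = 0.166436
  p_B = 1.8·e^(−1.8·2.2) = 1.8·e^(−3.9600) = 0.0343136
  p_C = 2.3·e^(−2.3·2.2) = 2.3·e^(−5.0600) = 0.0145948
  p_D = 2.5·e^(−2.5·2.2) = 2.5·e^(−5.5000) = 0.0102169
Multiply by the mixture weights:
  P(Z=A)·p_A = 0.45 × 0.166436 = 0.074896
  P(Z=B)·p_B = 0.25 × 0.0343136 = 0.0085784
  P(Z=C)·p_C = 0.07 × 0.0145948 = 0.00102164
  P(Z=D)·p_D = 0.23 × 0.0102169 = 0.00234989
Denominator: 0.074896 + 0.0085784 + 0.00102164 + 0.00234989 = 0.0868459
P(Component B | the observation) = 0.0085784 / 0.0868459 ≈ 0.0988

0.0988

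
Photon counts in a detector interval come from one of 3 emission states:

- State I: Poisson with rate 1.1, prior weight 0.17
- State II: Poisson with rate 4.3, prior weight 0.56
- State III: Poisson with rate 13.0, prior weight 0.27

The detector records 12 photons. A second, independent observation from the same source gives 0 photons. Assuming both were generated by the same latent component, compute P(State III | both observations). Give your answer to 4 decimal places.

0.0077

P(component k | x) = P(Z=k)·f_k(x) / marginal(x), where marginal(x) = Σ_j P(Z=j)·f_j(x).
Since both observations come from the same component, the likelihood for component k is f_k(x₁)·f_k(x₂).
  L_I = [e^(−1.1)·1.1^12/12! = 2.18098e-09] × [0.332871] = 7.25985e-10
  L_II = [e^(−4.3)·4.3^12/12! = 0.00113193] × [0.0135686] = 1.53586e-05
  L_III = [e^(−13.0)·13.0^12/12! = 0.10994] × [2.26033e-06] = 2.485e-07
Prior × likelihood for each component:
  P(Z=I)·L_I = 0.17 × 7.25985e-10 = 1.23417e-10
  P(Z=II)·L_II = 0.56 × 1.53586e-05 = 8.60082e-06
  P(Z=III)·L_III = 0.27 × 2.485e-07 = 6.70951e-08
Marginal: 1.23417e-10 + 8.60082e-06 + 6.70951e-08 = 8.66804e-06
P(State III | x) = 6.70951e-08 / 8.66804e-06 ≈ 0.0077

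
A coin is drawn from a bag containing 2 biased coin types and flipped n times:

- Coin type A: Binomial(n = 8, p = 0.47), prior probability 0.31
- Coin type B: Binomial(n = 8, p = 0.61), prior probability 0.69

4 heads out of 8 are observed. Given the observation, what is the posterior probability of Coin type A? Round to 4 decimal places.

Posterior ∝ prior × likelihood, so P(k | x) ∝ π_k f_k(x); normalise over all components.
Binomial probabilities:
  f_A = 0.269521
  f_B = 0.224221
Weight by the priors:
  π_A·f_A = 0.31 × 0.269521 = 0.0835516
  π_B·f_B = 0.69 × 0.224221 = 0.154712
Evidence: 0.0835516 + 0.154712 = 0.238264
P(Coin type A | 4 heads out of 8) = 0.0835516 / 0.238264 ≈ 0.3507

0.3507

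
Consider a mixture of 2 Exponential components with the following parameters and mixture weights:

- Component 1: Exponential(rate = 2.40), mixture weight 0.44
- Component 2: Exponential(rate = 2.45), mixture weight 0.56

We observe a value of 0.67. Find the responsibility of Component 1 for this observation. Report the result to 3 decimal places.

P(component k | x) = π_k·f_k(x) / marginal(x), where marginal(x) = Σ_j π_j·f_j(x).
Exponential densities:
  p_1 = 0.480691
  p_2 = 0.474539
Unnormalised posteriors:
  π_1·p_1 = 0.44 × 0.480691 = 0.211504
  π_2·p_2 = 0.56 × 0.474539 = 0.265742
Denominator: 0.211504 + 0.265742 = 0.477246
P(Component 1 | the observation) ≈ 0.443

0.443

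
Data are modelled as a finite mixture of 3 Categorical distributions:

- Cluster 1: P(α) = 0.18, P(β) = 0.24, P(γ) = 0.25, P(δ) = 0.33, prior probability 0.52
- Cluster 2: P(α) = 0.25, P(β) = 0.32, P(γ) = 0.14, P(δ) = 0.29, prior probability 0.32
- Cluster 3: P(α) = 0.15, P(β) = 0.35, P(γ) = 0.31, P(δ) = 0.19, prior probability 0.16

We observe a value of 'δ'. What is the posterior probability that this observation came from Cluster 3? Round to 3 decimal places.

0.103

Apply Bayes' rule: the posterior for each component is proportional to its prior times its likelihood at x.
Categorical probabilities:
  L_1 = P(δ | comp) = 0.33
  L_2 = P(δ | comp) = 0.29
  L_3 = P(δ | comp) = 0.19
Prior × likelihood for each component:
  w_1·L_1 = 0.52 × 0.33 = 0.1716
  w_2·L_2 = 0.32 × 0.29 = 0.0928
  w_3·L_3 = 0.16 × 0.19 = 0.0304
Normaliser: 0.1716 + 0.0928 + 0.0304 = 0.2948
So the posterior for Cluster 3 is 0.0304 / 0.2948 ≈ 0.103.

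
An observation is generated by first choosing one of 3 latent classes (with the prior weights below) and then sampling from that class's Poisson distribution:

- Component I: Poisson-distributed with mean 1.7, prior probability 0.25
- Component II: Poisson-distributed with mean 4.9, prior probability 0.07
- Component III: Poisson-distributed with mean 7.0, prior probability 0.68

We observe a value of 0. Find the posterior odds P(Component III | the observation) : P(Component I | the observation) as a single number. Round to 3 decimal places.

0.014

Posterior odds = (w_i f_i(x)) / (w_j f_j(x)); the normalising sum cancels.
Poisson probabilities:
  L_I = 0.182684
  L_II = 0.00744658
  L_III = 0.000911882
Odds = (0.68/0.25) × (0.000911882/0.182684) = 2.72 × 0.00499159 ≈ 0.014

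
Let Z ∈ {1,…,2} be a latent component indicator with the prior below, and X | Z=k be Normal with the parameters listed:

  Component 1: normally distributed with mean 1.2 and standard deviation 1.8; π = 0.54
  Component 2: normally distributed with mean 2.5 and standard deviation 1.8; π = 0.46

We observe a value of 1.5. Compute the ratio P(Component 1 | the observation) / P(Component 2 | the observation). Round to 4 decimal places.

Since P(k|x) ∝ P(Z=k) f_k(x), the posterior odds are P(Z=i) f_i(x) / (P(Z=j) f_j(x)).
Normal densities:
  L_1 = 0.218578
  L_2 = 0.18994
Posterior odds = (P(Z=1)·L_1) / (P(Z=2)·L_2) = (0.54·0.218578) / (0.46·0.18994) = 0.118032 / 0.0873725 ≈ 1.3509

1.3509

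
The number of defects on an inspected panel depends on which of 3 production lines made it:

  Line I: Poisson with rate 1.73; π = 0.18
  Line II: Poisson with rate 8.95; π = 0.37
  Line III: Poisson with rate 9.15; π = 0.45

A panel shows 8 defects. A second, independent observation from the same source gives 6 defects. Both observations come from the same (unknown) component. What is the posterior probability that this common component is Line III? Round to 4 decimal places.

0.5262

The responsibility of component k is π_k f_k(x) divided by Σ_j π_j f_j(x).
Since both observations come from the same component, the likelihood for component k is f_k(x₁)·f_k(x₂).
  f_I = [e^(−1.73)·1.73^8/8! = 0.000352792] × [0.00660108] = 2.32881e-06
  f_II = [e^(−8.95)·8.95^8/8! = 0.132473] × [0.0926126] = 0.0122687
  f_III = [e^(−9.15)·9.15^8/8! = 0.129436] × [0.0865764] = 0.0112061
Weight by the priors:
  π_I·f_I = 0.18 × 2.32881e-06 = 4.19185e-07
  π_II·f_II = 0.37 × 0.0122687 = 0.00453942
  π_III·f_III = 0.45 × 0.0112061 = 0.00504273
Marginal: 4.19185e-07 + 0.00453942 + 0.00504273 = 0.00958257
So the posterior for Line III is 0.00504273 / 0.00958257 ≈ 0.5262.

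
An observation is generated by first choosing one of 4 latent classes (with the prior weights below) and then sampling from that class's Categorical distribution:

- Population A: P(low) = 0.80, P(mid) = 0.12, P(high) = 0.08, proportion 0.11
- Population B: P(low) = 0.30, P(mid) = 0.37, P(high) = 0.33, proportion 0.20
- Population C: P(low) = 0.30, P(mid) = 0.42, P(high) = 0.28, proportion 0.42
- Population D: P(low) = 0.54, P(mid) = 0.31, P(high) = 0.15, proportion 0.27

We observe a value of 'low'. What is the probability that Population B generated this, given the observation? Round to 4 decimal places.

0.1429

Posterior ∝ prior × likelihood, so P(k | x) ∝ P(Z=k) f_k(x); normalise over all components.
Evaluate each component's likelihood at the observed value:
  p_A = P(low | comp) = 0.80
  p_B = P(low | comp) = 0.30
  p_C = P(low | comp) = 0.30
  p_D = P(low | comp) = 0.54
Prior × likelihood for each component:
  P(Z=A)·p_A = 0.11 × 0.8 = 0.088
  P(Z=B)·p_B = 0.20 × 0.3 = 0.06
  P(Z=C)·p_C = 0.42 × 0.3 = 0.126
  P(Z=D)·p_D = 0.27 × 0.54 = 0.1458
Sum: 0.088 + 0.06 + 0.126 + 0.1458 = 0.4198
P(Population B | the observation) ≈ 0.1429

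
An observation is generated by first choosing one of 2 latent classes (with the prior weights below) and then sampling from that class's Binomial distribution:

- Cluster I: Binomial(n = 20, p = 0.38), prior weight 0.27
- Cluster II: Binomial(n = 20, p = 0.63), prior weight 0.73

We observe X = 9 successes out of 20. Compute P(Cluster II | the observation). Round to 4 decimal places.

0.4666

By Bayes' theorem, P(k | x) = π_k f_k(x) / Σ_j π_j f_j(x).
Evaluate each component's likelihood at the observed value:
  p_I = C(20,9)·0.38^9·0.62^11 = 167960·0.000165216·0.00520366 = 0.1444
  p_II = C(20,9)·0.63^9·0.37^11 = 167960·0.0156338·1.77918e-05 = 0.0467186
Multiply by the mixture weights:
  π_I·p_I = 0.27 × 0.1444 = 0.038988
  π_II·p_II = 0.73 × 0.0467186 = 0.0341046
Sum: 0.038988 + 0.0341046 = 0.0730925
Responsibility of Cluster II: 0.0341046 / 0.0730925 ≈ 0.4666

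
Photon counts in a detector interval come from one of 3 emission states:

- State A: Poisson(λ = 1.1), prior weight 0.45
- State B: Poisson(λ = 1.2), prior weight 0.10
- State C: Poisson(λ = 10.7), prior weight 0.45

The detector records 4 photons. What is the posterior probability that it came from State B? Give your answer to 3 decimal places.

By Bayes' theorem, P(k | x) = P(Z=k) f_k(x) / Σ_j P(Z=j) f_j(x).
Poisson probabilities:
  p_A = e^(−1.1)·1.1^4/4! = 0.0203065
  p_B = e^(−1.2)·1.2^4/4! = 0.0260232
  p_C = e^(−10.7)·10.7^4/4! = 0.0123133
Multiply by the mixture weights:
  P(Z=A)·p_A = 0.45 × 0.0203065 = 0.00913794
  P(Z=B)·p_B = 0.10 × 0.0260232 = 0.00260232
  P(Z=C)·p_C = 0.45 × 0.0123133 = 0.00554097
Marginal: 0.00913794 + 0.00260232 + 0.00554097 = 0.0172812
P(State B | x) ≈ 0.151

0.151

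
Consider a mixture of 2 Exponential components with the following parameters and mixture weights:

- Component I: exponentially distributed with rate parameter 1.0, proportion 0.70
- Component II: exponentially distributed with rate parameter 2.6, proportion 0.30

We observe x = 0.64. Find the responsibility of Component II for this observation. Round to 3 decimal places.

0.286

P(component k | x) = w_k·f_k(x) / marginal(x), where marginal(x) = Σ_j w_j·f_j(x).
Evaluate each component's likelihood at the observed value:
  f_I = 0.527292
  f_II = 0.492388
Multiply by the mixture weights:
  w_I·f_I = 0.70 × 0.527292 = 0.369105
  w_II·f_II = 0.30 × 0.492388 = 0.147716
Marginal: 0.369105 + 0.147716 = 0.516821
P(Component II | data) ≈ 0.286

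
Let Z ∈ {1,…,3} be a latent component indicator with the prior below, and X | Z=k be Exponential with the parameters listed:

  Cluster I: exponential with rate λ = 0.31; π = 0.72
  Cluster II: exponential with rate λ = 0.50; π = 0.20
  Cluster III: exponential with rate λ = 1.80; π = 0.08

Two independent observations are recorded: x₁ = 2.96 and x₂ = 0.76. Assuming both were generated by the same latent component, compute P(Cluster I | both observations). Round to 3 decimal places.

P(component k | x) = π_k·f_k(x) / marginal(x), where marginal(x) = Σ_j π_j·f_j(x).
Since both observations come from the same component, the likelihood for component k is f_k(x₁)·f_k(x₂).
  L_I = [0.123838] × [0.24493] = 0.0303316
  L_II = [0.113819] × [0.341931] = 0.0389182
  L_III = [0.00873678] × [0.458308] = 0.00400414
Prior × likelihood for each component:
  π_I·L_I = 0.72 × 0.0303316 = 0.0218387
  π_II·L_II = 0.20 × 0.0389182 = 0.00778363
  π_III·L_III = 0.08 × 0.00400414 = 0.000320331
Sum: 0.0218387 + 0.00778363 + 0.000320331 = 0.0299427
P(Cluster I | x) = 0.0218387 / 0.0299427 ≈ 0.729

0.729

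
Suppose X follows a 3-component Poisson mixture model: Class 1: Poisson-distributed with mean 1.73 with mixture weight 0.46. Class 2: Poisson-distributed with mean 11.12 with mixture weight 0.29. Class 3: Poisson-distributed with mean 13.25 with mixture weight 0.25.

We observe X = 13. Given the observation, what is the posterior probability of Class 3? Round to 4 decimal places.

0.5000

P(component k | x) = π_k·f_k(x) / marginal(x), where marginal(x) = Σ_j π_j·f_j(x).
Component likelihoods at x = 13:
  f_1 = e^(−1.73)·1.73^13/13! = 3.53989e-08
  f_2 = e^(−11.12)·11.12^13/13! = 0.0945643
  f_3 = e^(−13.25)·13.25^13/13! = 0.109679
Weight by the priors:
  π_1·f_1 = 0.46 × 3.53989e-08 = 1.62835e-08
  π_2·f_2 = 0.29 × 0.0945643 = 0.0274237
  π_3·f_3 = 0.25 × 0.109679 = 0.0274198
Sum: 1.62835e-08 + 0.0274237 + 0.0274198 = 0.0548435
So the posterior for Class 3 is 0.0274198 / 0.0548435 ≈ 0.5000.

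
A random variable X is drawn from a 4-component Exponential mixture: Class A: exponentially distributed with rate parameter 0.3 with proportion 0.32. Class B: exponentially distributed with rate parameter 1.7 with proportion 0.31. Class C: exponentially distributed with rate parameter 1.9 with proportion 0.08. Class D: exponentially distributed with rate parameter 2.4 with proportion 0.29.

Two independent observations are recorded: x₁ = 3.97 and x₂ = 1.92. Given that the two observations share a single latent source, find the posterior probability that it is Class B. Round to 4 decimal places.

P(component k | x) = π_k·f_k(x) / marginal(x), where marginal(x) = Σ_j π_j·f_j(x).
Since both observations come from the same component, the likelihood for component k is f_k(x₁)·f_k(x₂).
  f_A = [0.0911752] × [0.168643] = 0.015376
  f_B = [0.00199249] × [0.0649998] = 0.000129511
  f_C = [0.00100663] × [0.049482] = 4.98101e-05
  f_D = [0.000174684] × [0.0239322] = 4.18057e-06
Multiply by the mixture weights:
  π_A·f_A = 0.32 × 0.015376 = 0.00492033
  π_B·f_B = 0.31 × 0.000129511 = 4.01485e-05
  π_C·f_C = 0.08 × 4.98101e-05 = 3.98481e-06
  π_D·f_D = 0.29 × 4.18057e-06 = 1.21237e-06
Marginal: 0.00492033 + 4.01485e-05 + 3.98481e-06 + 1.21237e-06 = 0.00496567
P(Class B | data) ≈ 0.0081

0.0081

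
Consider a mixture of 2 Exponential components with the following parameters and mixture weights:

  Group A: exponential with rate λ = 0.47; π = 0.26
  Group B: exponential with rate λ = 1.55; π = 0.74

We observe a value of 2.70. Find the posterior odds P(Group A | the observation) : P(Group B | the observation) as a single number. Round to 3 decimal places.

1.967

Only the two components matter; the odds are (π_i f_i(x)) / (π_j f_j(x)).
Component likelihoods at x = 2.70:
  p_A = 0.132123
  p_B = 0.0235944
Odds = (0.26/0.74) × (0.132123/0.0235944) = 0.351351 × 5.59975 ≈ 1.967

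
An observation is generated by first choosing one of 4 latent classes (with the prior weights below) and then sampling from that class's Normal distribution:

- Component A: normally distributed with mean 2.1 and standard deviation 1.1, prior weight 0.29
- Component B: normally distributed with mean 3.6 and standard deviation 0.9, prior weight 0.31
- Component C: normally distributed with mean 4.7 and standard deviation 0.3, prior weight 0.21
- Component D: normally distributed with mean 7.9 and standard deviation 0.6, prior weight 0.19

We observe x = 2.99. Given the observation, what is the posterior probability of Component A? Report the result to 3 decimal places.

By Bayes' theorem, P(k | x) = π_k f_k(x) / Σ_j π_j f_j(x).
Normal densities:
  p_A = 0.261437
  p_B = 0.352301
  p_C = 1.17132e-07
  p_D = 1.91017e-15
Unnormalised posteriors:
  π_A·p_A = 0.29 × 0.261437 = 0.0758167
  π_B·p_B = 0.31 × 0.352301 = 0.109213
  π_C·p_C = 0.21 × 1.17132e-07 = 2.45977e-08
  π_D·p_D = 0.19 × 1.91017e-15 = 3.62932e-16
Evidence: 0.0758167 + 0.109213 + 2.45977e-08 + 3.62932e-16 = 0.18503
Responsibility of Component A: 0.0758167 / 0.18503 ≈ 0.410

0.410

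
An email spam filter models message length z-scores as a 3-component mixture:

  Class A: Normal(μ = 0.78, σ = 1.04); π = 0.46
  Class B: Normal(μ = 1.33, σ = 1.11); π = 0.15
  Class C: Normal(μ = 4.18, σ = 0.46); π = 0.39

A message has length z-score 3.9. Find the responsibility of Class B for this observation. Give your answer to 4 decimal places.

The responsibility of component k is w_k f_k(x) divided by Σ_j w_j f_j(x).
Component likelihoods at x = 3.9:
  p_A = (1/(1.04·√(2π)))·exp(−(3.9−0.78)²/(2·1.04²)) = 0.383598·exp(-4.50000) = 0.00426139
  p_B = (1/(1.11·√(2π)))·exp(−(3.9−1.33)²/(2·1.11²)) = 0.359407·exp(-2.68034) = 0.0246337
  p_C = (1/(0.46·√(2π)))·exp(−(3.9−4.18)²/(2·0.46²)) = 0.867266·exp(-0.18526) = 0.720604
Prior × likelihood for each component:
  w_A·p_A = 0.46 × 0.00426139 = 0.00196024
  w_B·p_B = 0.15 × 0.0246337 = 0.00369505
  w_C·p_C = 0.39 × 0.720604 = 0.281036
Sum: 0.00196024 + 0.00369505 + 0.281036 = 0.286691
Responsibility of Class B: 0.00369505 / 0.286691 ≈ 0.0129

0.0129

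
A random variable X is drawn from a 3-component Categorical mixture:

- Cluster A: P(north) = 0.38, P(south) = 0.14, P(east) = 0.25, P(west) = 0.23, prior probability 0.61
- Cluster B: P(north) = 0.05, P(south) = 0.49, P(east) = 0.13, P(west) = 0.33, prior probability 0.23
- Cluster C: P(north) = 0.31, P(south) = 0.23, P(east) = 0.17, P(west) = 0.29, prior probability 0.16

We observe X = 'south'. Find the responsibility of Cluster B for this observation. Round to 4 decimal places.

0.4798

Posterior ∝ prior × likelihood, so P(k | x) ∝ P(Z=k) f_k(x); normalise over all components.
Categorical probabilities:
  f_A = 0.14
  f_B = 0.49
  f_C = 0.23
Unnormalised posteriors:
  P(Z=A)·f_A = 0.61 × 0.14 = 0.0854
  P(Z=B)·f_B = 0.23 × 0.49 = 0.1127
  P(Z=C)·f_C = 0.16 × 0.23 = 0.0368
Denominator: 0.0854 + 0.1127 + 0.0368 = 0.2349
P(Cluster B | x) = 0.1127 / 0.2349 ≈ 0.4798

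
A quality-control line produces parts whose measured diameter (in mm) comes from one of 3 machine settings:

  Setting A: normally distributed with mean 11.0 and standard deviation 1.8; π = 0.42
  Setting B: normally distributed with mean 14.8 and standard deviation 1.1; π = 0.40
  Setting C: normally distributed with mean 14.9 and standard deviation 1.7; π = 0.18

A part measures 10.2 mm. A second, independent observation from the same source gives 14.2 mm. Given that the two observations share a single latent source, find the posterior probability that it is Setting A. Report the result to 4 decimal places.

0.9491

The responsibility of component k is π_k f_k(x) divided by Σ_j π_j f_j(x).
Since both observations come from the same component, the likelihood for component k is f_k(x₁)·f_k(x₂).
  p_A = [(1/(1.8·√(2π)))·exp(−(10.2−11.0)²/(2·1.8²)) = 0.221635·exp(-0.09877) = 0.200791] × [0.0456399] = 0.00916409
  p_B = [(1/(1.1·√(2π)))·exp(−(10.2−14.8)²/(2·1.1²)) = 0.362675·exp(-8.74380) = 5.78273e-05] × [0.312544] = 1.80736e-05
  p_C = [(1/(1.7·√(2π)))·exp(−(10.2−14.9)²/(2·1.7²)) = 0.234672·exp(-3.82180) = 0.00513659] × [0.215598] = 0.00110744
Unnormalised posteriors:
  π_A·p_A = 0.42 × 0.00916409 = 0.00384892
  π_B·p_B = 0.40 × 1.80736e-05 = 7.22943e-06
  π_C·p_C = 0.18 × 0.00110744 = 0.000199338
Evidence: 0.00384892 + 7.22943e-06 + 0.000199338 = 0.00405549
So the posterior for Setting A is 0.00384892 / 0.00405549 ≈ 0.9491.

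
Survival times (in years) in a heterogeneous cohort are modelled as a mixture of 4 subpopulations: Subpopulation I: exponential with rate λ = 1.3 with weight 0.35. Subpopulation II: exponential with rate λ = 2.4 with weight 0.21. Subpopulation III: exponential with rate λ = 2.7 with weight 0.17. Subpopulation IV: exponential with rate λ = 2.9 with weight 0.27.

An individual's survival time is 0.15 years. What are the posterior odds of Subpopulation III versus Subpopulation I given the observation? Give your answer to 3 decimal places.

Since P(k|x) ∝ π_k f_k(x), the posterior odds are π_i f_i(x) / (π_j f_j(x)).
Exponential densities:
  L_I = 1.3·e^(−1.3·0.15) = 1.3·e^(−0.1950) = 1.06969
  L_II = 2.4·e^(−2.4·0.15) = 2.4·e^(−0.3600) = 1.67442
  L_III = 2.7·e^(−2.7·0.15) = 2.7·e^(−0.4050) = 1.80084
  L_IV = 2.9·e^(−2.9·0.15) = 2.9·e^(−0.4350) = 1.87707
0.306142 / 0.37439 ≈ 0.818

0.818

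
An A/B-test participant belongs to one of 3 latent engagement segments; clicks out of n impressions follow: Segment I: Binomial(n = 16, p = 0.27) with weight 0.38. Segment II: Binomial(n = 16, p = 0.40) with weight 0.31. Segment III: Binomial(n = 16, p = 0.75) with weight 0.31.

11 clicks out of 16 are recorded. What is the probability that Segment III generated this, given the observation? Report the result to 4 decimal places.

0.9238

Apply Bayes' rule: the posterior for each component is proportional to its prior times its likelihood at x.
Binomial probabilities:
  p_I = 0.000503383
  p_II = 0.0142462
  p_III = 0.180159
Unnormalised posteriors:
  π_I·p_I = 0.38 × 0.000503383 = 0.000191285
  π_II·p_II = 0.31 × 0.0142462 = 0.00441632
  π_III·p_III = 0.31 × 0.180159 = 0.0558494
Marginal: 0.000191285 + 0.00441632 + 0.0558494 = 0.060457
P(Segment III | x) = 0.0558494 / 0.060457 ≈ 0.9238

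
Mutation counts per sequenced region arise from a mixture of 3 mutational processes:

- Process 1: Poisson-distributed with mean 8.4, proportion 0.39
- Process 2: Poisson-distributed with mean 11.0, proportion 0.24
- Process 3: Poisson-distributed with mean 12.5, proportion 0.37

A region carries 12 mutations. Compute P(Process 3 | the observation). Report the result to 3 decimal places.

0.462

Apply Bayes' rule: the posterior for each component is proportional to its prior times its likelihood at x.
Evaluate each component's likelihood at the observed value:
  f_1 = 0.057935
  f_2 = 0.10943
  f_3 = 0.113215
Weight by the priors:
  π_1·f_1 = 0.39 × 0.057935 = 0.0225946
  π_2·f_2 = 0.24 × 0.10943 = 0.0262632
  π_3·f_3 = 0.37 × 0.113215 = 0.0418894
Sum: 0.0225946 + 0.0262632 + 0.0418894 = 0.0907472
Responsibility of Process 3: 0.0418894 / 0.0907472 ≈ 0.462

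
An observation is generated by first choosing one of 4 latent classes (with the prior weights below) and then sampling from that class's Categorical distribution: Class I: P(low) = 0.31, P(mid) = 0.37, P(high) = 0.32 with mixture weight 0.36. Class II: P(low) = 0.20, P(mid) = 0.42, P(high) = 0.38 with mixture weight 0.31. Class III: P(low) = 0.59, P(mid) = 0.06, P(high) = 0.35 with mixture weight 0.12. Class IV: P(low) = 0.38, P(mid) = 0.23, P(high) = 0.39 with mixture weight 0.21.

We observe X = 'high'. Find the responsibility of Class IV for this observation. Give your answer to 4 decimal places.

Posterior ∝ prior × likelihood, so P(k | x) ∝ π_k f_k(x); normalise over all components.
Categorical probabilities:
  L_I = P(high | comp) = 0.32
  L_II = P(high | comp) = 0.38
  L_III = P(high | comp) = 0.35
  L_IV = P(high | comp) = 0.39
Unnormalised posteriors:
  π_I·L_I = 0.36 × 0.32 = 0.1152
  π_II·L_II = 0.31 × 0.38 = 0.1178
  π_III·L_III = 0.12 × 0.35 = 0.042
  π_IV·L_IV = 0.21 × 0.39 = 0.0819
Evidence: 0.1152 + 0.1178 + 0.042 + 0.0819 = 0.3569
P(Class IV | x) ≈ 0.2295

0.2295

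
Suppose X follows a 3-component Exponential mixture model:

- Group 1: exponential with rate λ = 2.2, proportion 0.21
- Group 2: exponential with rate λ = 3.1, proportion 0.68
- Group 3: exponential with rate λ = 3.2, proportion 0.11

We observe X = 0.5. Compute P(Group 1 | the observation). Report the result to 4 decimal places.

0.2288

The responsibility of component k is π_k f_k(x) divided by Σ_j π_j f_j(x).
Component likelihoods at x = 0.5:
  f_1 = 0.732316
  f_2 = 0.657969
  f_3 = 0.646069
Unnormalised posteriors:
  π_1·f_1 = 0.21 × 0.732316 = 0.153786
  π_2·f_2 = 0.68 × 0.657969 = 0.447419
  π_3·f_3 = 0.11 × 0.646069 = 0.0710676
Denominator: 0.153786 + 0.447419 + 0.0710676 = 0.672273
So the posterior for Group 1 is 0.153786 / 0.672273 ≈ 0.2288.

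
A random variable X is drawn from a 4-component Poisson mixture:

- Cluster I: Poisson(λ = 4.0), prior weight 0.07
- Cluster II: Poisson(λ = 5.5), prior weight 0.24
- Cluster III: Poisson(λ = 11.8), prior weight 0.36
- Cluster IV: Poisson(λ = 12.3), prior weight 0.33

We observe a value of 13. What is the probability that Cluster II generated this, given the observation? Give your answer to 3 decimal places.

P(component k | x) = P(Z=k)·f_k(x) / marginal(x), where marginal(x) = Σ_j P(Z=j)·f_j(x).
Component likelihoods at x = 13:
  L_I = 0.000197388
  L_II = 0.00276576
  L_III = 0.103636
  L_IV = 0.107811
Prior × likelihood for each component:
  P(Z=I)·L_I = 0.07 × 0.000197388 = 1.38172e-05
  P(Z=II)·L_II = 0.24 × 0.00276576 = 0.000663783
  P(Z=III)·L_III = 0.36 × 0.103636 = 0.037309
  P(Z=IV)·L_IV = 0.33 × 0.107811 = 0.0355777
Normaliser: 1.38172e-05 + 0.000663783 + 0.037309 + 0.0355777 = 0.0735643
So the posterior for Cluster II is 0.000663783 / 0.0735643 ≈ 0.009.

0.009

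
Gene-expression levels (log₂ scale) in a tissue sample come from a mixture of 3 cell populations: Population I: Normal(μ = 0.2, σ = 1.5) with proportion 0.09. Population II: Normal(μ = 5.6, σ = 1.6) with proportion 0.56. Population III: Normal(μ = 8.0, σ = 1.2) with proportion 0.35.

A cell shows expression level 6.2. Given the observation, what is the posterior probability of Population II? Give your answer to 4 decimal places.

0.7750

Apply Bayes' rule: the posterior for each component is proportional to its prior times its likelihood at x.
Normal densities:
  f_I = 8.92202e-05
  f_II = 0.232409
  f_III = 0.107931
Weight by the priors:
  π_I·f_I = 0.09 × 8.92202e-05 = 8.02981e-06
  π_II·f_II = 0.56 × 0.232409 = 0.130149
  π_III·f_III = 0.35 × 0.107931 = 0.037776
Marginal: 8.02981e-06 + 0.130149 + 0.037776 = 0.167933
P(Population II | the observation) = 0.130149 / 0.167933 ≈ 0.7750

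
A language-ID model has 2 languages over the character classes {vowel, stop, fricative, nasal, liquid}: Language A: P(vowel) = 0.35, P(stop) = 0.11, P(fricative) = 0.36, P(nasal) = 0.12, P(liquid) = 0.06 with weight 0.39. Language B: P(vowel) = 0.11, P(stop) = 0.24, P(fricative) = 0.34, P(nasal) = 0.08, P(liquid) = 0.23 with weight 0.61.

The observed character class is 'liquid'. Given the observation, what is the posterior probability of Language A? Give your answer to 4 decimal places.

0.1429

The responsibility of component k is π_k f_k(x) divided by Σ_j π_j f_j(x).
Component likelihoods at x = 'liquid':
  L_A = 0.06
  L_B = 0.23
Prior × likelihood for each component:
  π_A·L_A = 0.39 × 0.06 = 0.0234
  π_B·L_B = 0.61 × 0.23 = 0.1403
Marginal: 0.0234 + 0.1403 = 0.1637
Responsibility of Language A: 0.0234 / 0.1637 ≈ 0.1429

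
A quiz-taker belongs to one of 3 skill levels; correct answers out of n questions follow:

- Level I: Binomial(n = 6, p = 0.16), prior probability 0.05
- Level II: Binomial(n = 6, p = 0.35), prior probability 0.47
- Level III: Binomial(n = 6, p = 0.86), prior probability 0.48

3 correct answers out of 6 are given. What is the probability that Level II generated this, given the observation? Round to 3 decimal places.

The responsibility of component k is w_k f_k(x) divided by Σ_j w_j f_j(x).
Evaluate each component's likelihood at the observed value:
  L_I = 0.0485543
  L_II = 0.235491
  L_III = 0.0349068
Unnormalised posteriors:
  w_I·L_I = 0.05 × 0.0485543 = 0.00242772
  w_II·L_II = 0.47 × 0.235491 = 0.110681
  w_III·L_III = 0.48 × 0.0349068 = 0.0167552
Evidence: 0.00242772 + 0.110681 + 0.0167552 = 0.129864
P(Level II | the observation) ≈ 0.852

0.852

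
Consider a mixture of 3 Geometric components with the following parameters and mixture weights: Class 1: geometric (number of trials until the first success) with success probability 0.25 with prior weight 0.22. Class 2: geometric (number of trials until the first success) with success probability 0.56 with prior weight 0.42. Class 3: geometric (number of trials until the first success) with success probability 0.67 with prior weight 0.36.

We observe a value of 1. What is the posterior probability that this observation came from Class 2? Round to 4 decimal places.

0.4426

P(component k | x) = π_k·f_k(x) / marginal(x), where marginal(x) = Σ_j π_j·f_j(x).
Geometric probabilities:
  f_1 = 0.25·(1−0.25)^0 = 0.25·1 = 0.25
  f_2 = 0.56·(1−0.56)^0 = 0.56·1 = 0.56
  f_3 = 0.67·(1−0.67)^0 = 0.67·1 = 0.67
Multiply by the mixture weights:
  π_1·f_1 = 0.22 × 0.25 = 0.055
  π_2·f_2 = 0.42 × 0.56 = 0.2352
  π_3·f_3 = 0.36 × 0.67 = 0.2412
Sum: 0.055 + 0.2352 + 0.2412 = 0.5314
Responsibility of Class 2: 0.2352 / 0.5314 ≈ 0.4426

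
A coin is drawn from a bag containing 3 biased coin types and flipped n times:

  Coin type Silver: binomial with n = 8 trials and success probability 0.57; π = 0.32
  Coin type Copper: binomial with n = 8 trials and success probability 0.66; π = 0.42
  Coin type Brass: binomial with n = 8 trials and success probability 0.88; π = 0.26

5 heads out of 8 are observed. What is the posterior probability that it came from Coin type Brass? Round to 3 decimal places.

P(component k | x) = P(Z=k)·f_k(x) / marginal(x), where marginal(x) = Σ_j P(Z=j)·f_j(x).
Binomial probabilities:
  p_Silver = C(8,5)·0.57^5·0.43^3 = 56·0.0601692·0.079507 = 0.267897
  p_Copper = C(8,5)·0.66^5·0.34^3 = 56·0.125233·0.039304 = 0.275641
  p_Brass = C(8,5)·0.88^5·0.12^3 = 56·0.527732·0.001728 = 0.0510676
Unnormalised posteriors:
  P(Z=Silver)·p_Silver = 0.32 × 0.267897 = 0.085727
  P(Z=Copper)·p_Copper = 0.42 × 0.275641 = 0.115769
  P(Z=Brass)·p_Brass = 0.26 × 0.0510676 = 0.0132776
Marginal: 0.085727 + 0.115769 + 0.0132776 = 0.214774
P(Coin type Brass | 5 heads out of 8) = 0.0132776 / 0.214774 ≈ 0.062

0.062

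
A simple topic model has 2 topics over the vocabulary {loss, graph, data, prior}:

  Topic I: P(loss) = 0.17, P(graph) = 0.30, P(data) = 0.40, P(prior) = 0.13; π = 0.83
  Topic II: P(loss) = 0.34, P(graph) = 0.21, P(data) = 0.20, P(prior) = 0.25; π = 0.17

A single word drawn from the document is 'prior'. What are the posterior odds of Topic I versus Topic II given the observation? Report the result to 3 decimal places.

2.539

The posterior odds equal the prior odds times the likelihood ratio: (π_i/π_j)·(f_i(x)/f_j(x)).
Component likelihoods at x = 'prior':
  p_I = 0.13
  p_II = 0.25
Odds = (0.83/0.17) × (0.13/0.25) = 4.88235 × 0.52 ≈ 2.539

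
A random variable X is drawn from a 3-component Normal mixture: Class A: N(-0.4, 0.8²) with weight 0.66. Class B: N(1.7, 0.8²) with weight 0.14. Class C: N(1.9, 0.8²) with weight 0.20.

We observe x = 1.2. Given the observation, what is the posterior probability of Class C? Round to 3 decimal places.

0.400

By Bayes' theorem, P(k | x) = π_k f_k(x) / Σ_j π_j f_j(x).
Normal densities:
  p_A = (1/(0.8·√(2π)))·exp(−(1.2−-0.4)²/(2·0.8²)) = 0.498678·exp(-2.00000) = 0.0674887
  p_B = (1/(0.8·√(2π)))·exp(−(1.2−1.7)²/(2·0.8²)) = 0.498678·exp(-0.19531) = 0.410201
  p_C = (1/(0.8·√(2π)))·exp(−(1.2−1.9)²/(2·0.8²)) = 0.498678·exp(-0.38281) = 0.340069
Unnormalised posteriors:
  π_A·p_A = 0.66 × 0.0674887 = 0.0445425
  π_B·p_B = 0.14 × 0.410201 = 0.0574282
  π_C·p_C = 0.20 × 0.340069 = 0.0680137
Denominator: 0.0445425 + 0.0574282 + 0.0680137 = 0.169984
P(Class C | 1.2) ≈ 0.400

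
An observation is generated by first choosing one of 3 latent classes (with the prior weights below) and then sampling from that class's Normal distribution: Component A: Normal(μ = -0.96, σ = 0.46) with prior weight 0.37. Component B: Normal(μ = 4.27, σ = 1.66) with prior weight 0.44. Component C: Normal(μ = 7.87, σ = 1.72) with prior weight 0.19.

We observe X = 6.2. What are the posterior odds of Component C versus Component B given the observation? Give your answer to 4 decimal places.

Since P(k|x) ∝ w_k f_k(x), the posterior odds are w_i f_i(x) / (w_j f_j(x)).
Evaluate each component's likelihood at the observed value:
  f_A = 2.13103e-53
  f_B = 0.122256
  f_C = 0.144769
0.0275061 / 0.0537928 ≈ 0.5113

0.5113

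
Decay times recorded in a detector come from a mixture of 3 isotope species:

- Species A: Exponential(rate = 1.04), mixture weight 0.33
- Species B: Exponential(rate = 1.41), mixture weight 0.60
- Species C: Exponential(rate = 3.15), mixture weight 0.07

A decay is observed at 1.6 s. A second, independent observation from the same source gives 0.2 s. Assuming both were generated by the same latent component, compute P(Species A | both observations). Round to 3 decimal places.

0.362

The responsibility of component k is π_k f_k(x) divided by Σ_j π_j f_j(x).
Since both observations come from the same component, the likelihood for component k is f_k(x₁)·f_k(x₂).
  f_A = [0.196955] × [0.844695] = 0.166367
  f_B = [0.147724] × [1.06353] = 0.157108
  f_C = [0.0203923] × [1.67766] = 0.0342114
Prior × likelihood for each component:
  π_A·f_A = 0.33 × 0.166367 = 0.0549011
  π_B·f_B = 0.60 × 0.157108 = 0.0942649
  π_C·f_C = 0.07 × 0.0342114 = 0.0023948
Denominator: 0.0549011 + 0.0942649 + 0.0023948 = 0.151561
Responsibility of Species A: 0.0549011 / 0.151561 ≈ 0.362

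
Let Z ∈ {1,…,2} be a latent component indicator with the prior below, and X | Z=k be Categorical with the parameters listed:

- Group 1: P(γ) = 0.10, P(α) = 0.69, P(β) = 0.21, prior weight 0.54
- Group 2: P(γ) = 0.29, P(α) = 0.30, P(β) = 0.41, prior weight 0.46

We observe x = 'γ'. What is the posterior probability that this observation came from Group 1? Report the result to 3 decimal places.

0.288

By Bayes' theorem, P(k | x) = π_k f_k(x) / Σ_j π_j f_j(x).
Component likelihoods at x = 'γ':
  f_1 = 0.1
  f_2 = 0.29
Unnormalised posteriors:
  π_1·f_1 = 0.54 × 0.1 = 0.054
  π_2·f_2 = 0.46 × 0.29 = 0.1334
Denominator: 0.054 + 0.1334 = 0.1874
P(Group 1 | x) ≈ 0.288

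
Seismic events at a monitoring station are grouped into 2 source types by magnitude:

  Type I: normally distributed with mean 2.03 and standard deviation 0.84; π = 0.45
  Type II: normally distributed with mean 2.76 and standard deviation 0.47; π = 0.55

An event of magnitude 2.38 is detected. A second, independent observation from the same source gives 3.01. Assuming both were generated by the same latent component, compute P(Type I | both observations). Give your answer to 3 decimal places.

0.160

Apply Bayes' rule: the posterior for each component is proportional to its prior times its likelihood at x.
Since both observations come from the same component, the likelihood for component k is f_k(x₁)·f_k(x₂).
  p_I = [(1/(0.84·√(2π)))·exp(−(2.38−2.03)²/(2·0.84²)) = 0.474931·exp(-0.08681) = 0.435443] × [0.240475] = 0.104713
  p_II = [(1/(0.47·√(2π)))·exp(−(2.38−2.76)²/(2·0.47²)) = 0.848813·exp(-0.32684) = 0.612161] × [0.736841] = 0.451065
Unnormalised posteriors:
  π_I·p_I = 0.45 × 0.104713 = 0.0471209
  π_II·p_II = 0.55 × 0.451065 = 0.248086
Evidence: 0.0471209 + 0.248086 = 0.295207
P(Type I | data) = 0.0471209 / 0.295207 ≈ 0.160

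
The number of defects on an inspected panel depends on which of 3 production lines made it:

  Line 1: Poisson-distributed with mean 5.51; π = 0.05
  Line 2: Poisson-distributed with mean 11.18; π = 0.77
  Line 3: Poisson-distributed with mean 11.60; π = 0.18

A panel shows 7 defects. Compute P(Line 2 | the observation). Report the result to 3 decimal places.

The responsibility of component k is π_k f_k(x) divided by Σ_j π_j f_j(x).
Component likelihoods at x = 7 defects:
  L_1 = e^(−5.51)·5.51^7/7! = 0.123785
  L_2 = e^(−11.18)·11.18^7/7! = 0.0604296
  L_3 = e^(−11.60)·11.60^7/7! = 0.0513996
Unnormalised posteriors:
  π_1·L_1 = 0.05 × 0.123785 = 0.00618925
  π_2·L_2 = 0.77 × 0.0604296 = 0.0465308
  π_3·L_3 = 0.18 × 0.0513996 = 0.00925192
Marginal: 0.00618925 + 0.0465308 + 0.00925192 = 0.061972
So the posterior for Line 2 is 0.0465308 / 0.061972 ≈ 0.751.

0.751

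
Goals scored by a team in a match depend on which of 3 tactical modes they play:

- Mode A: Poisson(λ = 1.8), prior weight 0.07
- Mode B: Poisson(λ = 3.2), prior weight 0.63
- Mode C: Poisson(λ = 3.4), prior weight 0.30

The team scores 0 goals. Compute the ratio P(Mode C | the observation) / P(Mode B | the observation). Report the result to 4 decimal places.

0.3899

The posterior odds equal the prior odds times the likelihood ratio: (P(Z=i)/P(Z=j))·(f_i(x)/f_j(x)).
Component likelihoods at x = 0 goals:
  p_A = e^(−1.8)·1.8^0/0! = 0.165299
  p_B = e^(−3.2)·3.2^0/0! = 0.0407622
  p_C = e^(−3.4)·3.4^0/0! = 0.0333733
Posterior odds = (P(Z=C)·p_C) / (P(Z=B)·p_B) = (0.30·0.0333733) / (0.63·0.0407622) = 0.010012 / 0.0256802 ≈ 0.3899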